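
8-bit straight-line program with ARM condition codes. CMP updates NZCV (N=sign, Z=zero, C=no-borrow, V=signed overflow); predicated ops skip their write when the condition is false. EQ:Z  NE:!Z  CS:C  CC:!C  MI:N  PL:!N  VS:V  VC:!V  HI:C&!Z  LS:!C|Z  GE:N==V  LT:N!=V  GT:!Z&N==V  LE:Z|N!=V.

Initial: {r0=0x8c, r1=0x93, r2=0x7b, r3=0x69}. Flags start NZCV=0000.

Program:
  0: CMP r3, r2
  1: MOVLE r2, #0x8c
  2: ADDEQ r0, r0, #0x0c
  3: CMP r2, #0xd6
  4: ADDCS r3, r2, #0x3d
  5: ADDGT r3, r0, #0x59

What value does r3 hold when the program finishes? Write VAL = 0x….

0: ✓ CMP  NZCV=1000
1: ✓ MOVLE  r2←0x8c
2: · ADDEQ
3: ✓ CMP  NZCV=1000
4: · ADDCS
5: · ADDGT

VAL = 0x69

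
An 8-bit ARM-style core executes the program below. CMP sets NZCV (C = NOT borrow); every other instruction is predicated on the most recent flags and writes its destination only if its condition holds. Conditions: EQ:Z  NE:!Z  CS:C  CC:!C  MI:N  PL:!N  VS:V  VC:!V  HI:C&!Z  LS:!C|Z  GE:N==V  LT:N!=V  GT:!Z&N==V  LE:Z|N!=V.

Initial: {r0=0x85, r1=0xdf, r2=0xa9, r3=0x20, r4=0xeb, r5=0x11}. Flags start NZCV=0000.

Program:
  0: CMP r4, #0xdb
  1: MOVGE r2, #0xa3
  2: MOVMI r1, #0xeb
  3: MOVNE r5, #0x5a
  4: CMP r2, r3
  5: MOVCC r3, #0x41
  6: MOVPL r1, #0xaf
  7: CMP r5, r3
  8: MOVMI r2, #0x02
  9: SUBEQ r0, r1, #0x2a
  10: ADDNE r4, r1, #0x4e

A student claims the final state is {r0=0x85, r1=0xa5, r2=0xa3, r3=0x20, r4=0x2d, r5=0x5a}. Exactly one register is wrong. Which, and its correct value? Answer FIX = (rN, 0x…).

[0] flags=0010 → (cmp)
[1] flags=0010 GE?T → r2=0xa3
[2] flags=0010 MI?F → skip
[3] flags=0010 NE?T → r5=0x5a
[4] flags=1010 → (cmp)
[5] flags=1010 CC?F → skip
[6] flags=1010 PL?F → skip
[7] flags=0010 → (cmp)
[8] flags=0010 MI?F → skip
[9] flags=0010 EQ?F → skip
[10] flags=0010 NE?T → r4=0x2d

FIX = (r1, 0xdf)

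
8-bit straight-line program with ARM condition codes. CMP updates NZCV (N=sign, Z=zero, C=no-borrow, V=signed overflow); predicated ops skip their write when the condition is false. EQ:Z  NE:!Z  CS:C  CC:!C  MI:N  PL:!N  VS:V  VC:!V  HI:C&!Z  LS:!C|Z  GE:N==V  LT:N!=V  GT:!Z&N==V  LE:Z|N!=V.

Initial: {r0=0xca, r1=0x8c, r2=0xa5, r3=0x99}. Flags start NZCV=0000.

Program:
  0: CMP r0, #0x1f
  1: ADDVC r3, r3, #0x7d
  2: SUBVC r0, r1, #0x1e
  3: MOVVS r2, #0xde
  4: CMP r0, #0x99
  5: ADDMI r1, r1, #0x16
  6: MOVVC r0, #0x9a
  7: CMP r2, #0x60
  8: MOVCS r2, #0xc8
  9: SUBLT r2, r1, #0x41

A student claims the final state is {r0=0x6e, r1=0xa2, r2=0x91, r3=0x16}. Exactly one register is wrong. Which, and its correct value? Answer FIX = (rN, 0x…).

0: ✓ CMP  NZCV=1010
1: ✓ ADDVC  r3←0x16
2: ✓ SUBVC  r0←0x6e
3: · MOVVS
4: ✓ CMP  NZCV=1001
5: ✓ ADDMI  r1←0xa2
6: · MOVVC
7: ✓ CMP  NZCV=0011
8: ✓ MOVCS  r2←0xc8
9: ✓ SUBLT  r2←0x61

FIX = (r2, 0x61)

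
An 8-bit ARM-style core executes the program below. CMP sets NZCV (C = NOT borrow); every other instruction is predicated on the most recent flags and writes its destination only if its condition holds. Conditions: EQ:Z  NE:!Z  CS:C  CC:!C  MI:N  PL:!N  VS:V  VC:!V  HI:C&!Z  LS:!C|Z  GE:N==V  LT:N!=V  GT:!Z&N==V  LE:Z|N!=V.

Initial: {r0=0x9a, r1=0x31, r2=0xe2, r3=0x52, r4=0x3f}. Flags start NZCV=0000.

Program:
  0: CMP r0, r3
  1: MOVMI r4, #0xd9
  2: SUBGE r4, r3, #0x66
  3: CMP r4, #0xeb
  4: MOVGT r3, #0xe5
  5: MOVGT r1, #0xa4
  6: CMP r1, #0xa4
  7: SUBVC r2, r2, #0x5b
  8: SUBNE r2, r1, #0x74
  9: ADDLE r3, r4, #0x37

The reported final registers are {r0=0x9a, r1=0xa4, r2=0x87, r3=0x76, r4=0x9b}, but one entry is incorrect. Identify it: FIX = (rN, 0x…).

FIX = (r4, 0x3f)

[0] flags=0011 → (cmp)
[1] flags=0011 MI?F → skip
[2] flags=0011 GE?F → skip
[3] flags=0000 → (cmp)
[4] flags=0000 GT?T → r3=0xe5
[5] flags=0000 GT?T → r1=0xa4
[6] flags=0110 → (cmp)
[7] flags=0110 VC?T → r2=0x87
[8] flags=0110 NE?F → skip
[9] flags=0110 LE?T → r3=0x76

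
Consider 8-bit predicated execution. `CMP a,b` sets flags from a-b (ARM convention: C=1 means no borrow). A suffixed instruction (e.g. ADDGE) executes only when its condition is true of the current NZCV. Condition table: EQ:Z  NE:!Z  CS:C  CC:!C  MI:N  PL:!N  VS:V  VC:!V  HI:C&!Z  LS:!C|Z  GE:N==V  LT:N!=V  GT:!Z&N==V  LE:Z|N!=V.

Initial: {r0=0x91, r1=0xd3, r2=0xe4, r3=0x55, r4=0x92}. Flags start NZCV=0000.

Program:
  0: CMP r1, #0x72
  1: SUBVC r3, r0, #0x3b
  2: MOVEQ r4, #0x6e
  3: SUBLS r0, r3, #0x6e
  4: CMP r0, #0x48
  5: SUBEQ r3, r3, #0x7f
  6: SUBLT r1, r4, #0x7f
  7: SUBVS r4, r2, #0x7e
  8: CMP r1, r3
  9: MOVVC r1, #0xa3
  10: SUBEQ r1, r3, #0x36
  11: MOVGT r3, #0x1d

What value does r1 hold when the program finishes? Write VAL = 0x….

[0] flags=0011 → (cmp)
[1] flags=0011 VC?F → skip
[2] flags=0011 EQ?F → skip
[3] flags=0011 LS?F → skip
[4] flags=0011 → (cmp)
[5] flags=0011 EQ?F → skip
[6] flags=0011 LT?T → r1=0x13
[7] flags=0011 VS?T → r4=0x66
[8] flags=1000 → (cmp)
[9] flags=1000 VC?T → r1=0xa3
[10] flags=1000 EQ?F → skip
[11] flags=1000 GT?F → skip

VAL = 0xa3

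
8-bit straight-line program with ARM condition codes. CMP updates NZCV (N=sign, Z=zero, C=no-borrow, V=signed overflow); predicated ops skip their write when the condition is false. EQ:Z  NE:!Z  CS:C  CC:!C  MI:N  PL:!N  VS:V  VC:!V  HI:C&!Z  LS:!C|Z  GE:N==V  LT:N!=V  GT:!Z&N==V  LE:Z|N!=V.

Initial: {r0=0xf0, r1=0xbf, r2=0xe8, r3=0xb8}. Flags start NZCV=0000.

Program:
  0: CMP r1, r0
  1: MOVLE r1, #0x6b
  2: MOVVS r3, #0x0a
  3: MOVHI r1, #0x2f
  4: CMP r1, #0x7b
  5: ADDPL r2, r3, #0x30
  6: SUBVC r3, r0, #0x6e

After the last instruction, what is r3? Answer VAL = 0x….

[0] flags=1000 → (cmp)
[1] flags=1000 LE?T → r1=0x6b
[2] flags=1000 VS?F → skip
[3] flags=1000 HI?F → skip
[4] flags=1000 → (cmp)
[5] flags=1000 PL?F → skip
[6] flags=1000 VC?T → r3=0x82

VAL = 0x82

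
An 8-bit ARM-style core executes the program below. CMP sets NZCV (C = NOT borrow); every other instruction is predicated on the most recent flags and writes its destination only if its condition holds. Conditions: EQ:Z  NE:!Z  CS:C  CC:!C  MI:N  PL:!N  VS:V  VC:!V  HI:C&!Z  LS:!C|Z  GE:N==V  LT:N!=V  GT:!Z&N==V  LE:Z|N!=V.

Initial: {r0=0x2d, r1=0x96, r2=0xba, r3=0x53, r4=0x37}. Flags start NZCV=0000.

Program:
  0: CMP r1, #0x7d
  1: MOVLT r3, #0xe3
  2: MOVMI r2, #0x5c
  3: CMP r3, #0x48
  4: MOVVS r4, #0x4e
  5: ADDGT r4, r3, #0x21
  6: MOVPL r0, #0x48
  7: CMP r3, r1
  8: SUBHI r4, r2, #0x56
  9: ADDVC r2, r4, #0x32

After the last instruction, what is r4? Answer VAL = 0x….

VAL = 0x64

0: ✓ CMP  NZCV=0011
1: ✓ MOVLT  r3←0xe3
2: · MOVMI
3: ✓ CMP  NZCV=1010
4: · MOVVS
5: · ADDGT
6: · MOVPL
7: ✓ CMP  NZCV=0010
8: ✓ SUBHI  r4←0x64
9: ✓ ADDVC  r2←0x96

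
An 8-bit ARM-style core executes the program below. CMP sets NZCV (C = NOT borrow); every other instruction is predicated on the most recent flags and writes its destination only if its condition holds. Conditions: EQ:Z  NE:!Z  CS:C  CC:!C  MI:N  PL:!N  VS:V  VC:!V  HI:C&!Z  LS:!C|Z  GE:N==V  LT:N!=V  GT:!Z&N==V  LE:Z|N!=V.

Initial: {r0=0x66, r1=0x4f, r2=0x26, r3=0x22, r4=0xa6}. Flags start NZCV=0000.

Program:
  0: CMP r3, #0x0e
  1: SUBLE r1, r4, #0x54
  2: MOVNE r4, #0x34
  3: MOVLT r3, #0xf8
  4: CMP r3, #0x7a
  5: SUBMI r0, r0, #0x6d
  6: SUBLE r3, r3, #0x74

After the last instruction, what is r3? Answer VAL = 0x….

VAL = 0xae

0: ✓ CMP  NZCV=0010
1: · SUBLE
2: ✓ MOVNE  r4←0x34
3: · MOVLT
4: ✓ CMP  NZCV=1000
5: ✓ SUBMI  r0←0xf9
6: ✓ SUBLE  r3←0xae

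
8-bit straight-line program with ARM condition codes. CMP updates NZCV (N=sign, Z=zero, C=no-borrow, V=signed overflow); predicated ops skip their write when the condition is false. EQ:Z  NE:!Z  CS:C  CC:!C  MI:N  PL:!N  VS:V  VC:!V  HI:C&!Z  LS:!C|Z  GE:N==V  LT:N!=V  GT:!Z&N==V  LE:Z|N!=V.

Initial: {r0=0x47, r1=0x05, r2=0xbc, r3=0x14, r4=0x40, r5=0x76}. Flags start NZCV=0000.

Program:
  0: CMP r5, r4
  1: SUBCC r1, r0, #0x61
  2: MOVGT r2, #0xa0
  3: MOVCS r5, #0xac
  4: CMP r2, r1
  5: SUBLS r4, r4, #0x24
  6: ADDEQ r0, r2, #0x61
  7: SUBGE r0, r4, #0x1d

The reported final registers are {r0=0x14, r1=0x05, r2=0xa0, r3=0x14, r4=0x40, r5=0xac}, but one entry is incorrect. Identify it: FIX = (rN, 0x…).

FIX = (r0, 0x47)

[0] flags=0010 → (cmp)
[1] flags=0010 CC?F → skip
[2] flags=0010 GT?T → r2=0xa0
[3] flags=0010 CS?T → r5=0xac
[4] flags=1010 → (cmp)
[5] flags=1010 LS?F → skip
[6] flags=1010 EQ?F → skip
[7] flags=1010 GE?F → skip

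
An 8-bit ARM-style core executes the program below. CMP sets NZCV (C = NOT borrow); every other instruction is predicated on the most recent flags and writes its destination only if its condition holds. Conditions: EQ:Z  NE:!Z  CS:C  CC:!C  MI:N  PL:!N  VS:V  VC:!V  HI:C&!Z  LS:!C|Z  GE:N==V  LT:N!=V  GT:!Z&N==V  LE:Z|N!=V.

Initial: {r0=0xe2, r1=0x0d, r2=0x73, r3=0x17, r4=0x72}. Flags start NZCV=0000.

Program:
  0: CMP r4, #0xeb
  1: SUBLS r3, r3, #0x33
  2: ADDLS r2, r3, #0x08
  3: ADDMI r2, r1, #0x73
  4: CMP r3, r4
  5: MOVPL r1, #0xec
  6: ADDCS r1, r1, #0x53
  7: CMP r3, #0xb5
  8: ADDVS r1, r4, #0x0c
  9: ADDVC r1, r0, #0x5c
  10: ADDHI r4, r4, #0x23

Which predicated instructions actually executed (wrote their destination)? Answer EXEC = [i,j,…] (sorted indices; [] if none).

[0] flags=1001 → (cmp)
[1] flags=1001 LS?T → r3=0xe4
[2] flags=1001 LS?T → r2=0xec
[3] flags=1001 MI?T → r2=0x80
[4] flags=0011 → (cmp)
[5] flags=0011 PL?T → r1=0xec
[6] flags=0011 CS?T → r1=0x3f
[7] flags=0010 → (cmp)
[8] flags=0010 VS?F → skip
[9] flags=0010 VC?T → r1=0x3e
[10] flags=0010 HI?T → r4=0x95

EXEC = [1,2,3,5,6,9,10]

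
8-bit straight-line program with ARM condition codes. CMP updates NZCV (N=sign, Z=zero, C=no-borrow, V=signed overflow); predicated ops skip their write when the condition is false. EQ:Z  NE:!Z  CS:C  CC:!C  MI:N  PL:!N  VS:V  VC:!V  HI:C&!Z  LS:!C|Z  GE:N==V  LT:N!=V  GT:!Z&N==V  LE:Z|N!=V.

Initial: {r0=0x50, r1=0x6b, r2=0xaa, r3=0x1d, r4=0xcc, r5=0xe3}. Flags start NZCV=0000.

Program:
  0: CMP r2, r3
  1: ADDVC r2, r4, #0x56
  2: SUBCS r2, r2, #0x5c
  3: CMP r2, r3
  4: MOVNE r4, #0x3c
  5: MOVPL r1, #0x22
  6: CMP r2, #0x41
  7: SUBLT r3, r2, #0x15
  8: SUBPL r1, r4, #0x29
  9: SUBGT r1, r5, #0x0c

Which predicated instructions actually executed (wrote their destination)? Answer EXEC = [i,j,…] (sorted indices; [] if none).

EXEC = [1,2,4,7]

0: ✓ CMP  NZCV=1010
1: ✓ ADDVC  r2←0x22
2: ✓ SUBCS  r2←0xc6
3: ✓ CMP  NZCV=1010
4: ✓ MOVNE  r4←0x3c
5: · MOVPL
6: ✓ CMP  NZCV=1010
7: ✓ SUBLT  r3←0xb1
8: · SUBPL
9: · SUBGT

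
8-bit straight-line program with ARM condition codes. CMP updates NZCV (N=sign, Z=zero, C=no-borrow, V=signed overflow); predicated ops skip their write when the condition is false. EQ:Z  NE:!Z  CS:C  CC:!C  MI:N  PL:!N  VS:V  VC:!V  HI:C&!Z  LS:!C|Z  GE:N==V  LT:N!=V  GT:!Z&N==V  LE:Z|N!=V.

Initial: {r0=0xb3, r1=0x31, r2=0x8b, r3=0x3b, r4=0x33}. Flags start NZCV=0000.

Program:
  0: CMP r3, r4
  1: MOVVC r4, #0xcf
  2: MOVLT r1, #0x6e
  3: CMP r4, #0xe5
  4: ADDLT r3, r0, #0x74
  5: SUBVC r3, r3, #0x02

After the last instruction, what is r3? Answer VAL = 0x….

VAL = 0x25

[0] flags=0010 → (cmp)
[1] flags=0010 VC?T → r4=0xcf
[2] flags=0010 LT?F → skip
[3] flags=1000 → (cmp)
[4] flags=1000 LT?T → r3=0x27
[5] flags=1000 VC?T → r3=0x25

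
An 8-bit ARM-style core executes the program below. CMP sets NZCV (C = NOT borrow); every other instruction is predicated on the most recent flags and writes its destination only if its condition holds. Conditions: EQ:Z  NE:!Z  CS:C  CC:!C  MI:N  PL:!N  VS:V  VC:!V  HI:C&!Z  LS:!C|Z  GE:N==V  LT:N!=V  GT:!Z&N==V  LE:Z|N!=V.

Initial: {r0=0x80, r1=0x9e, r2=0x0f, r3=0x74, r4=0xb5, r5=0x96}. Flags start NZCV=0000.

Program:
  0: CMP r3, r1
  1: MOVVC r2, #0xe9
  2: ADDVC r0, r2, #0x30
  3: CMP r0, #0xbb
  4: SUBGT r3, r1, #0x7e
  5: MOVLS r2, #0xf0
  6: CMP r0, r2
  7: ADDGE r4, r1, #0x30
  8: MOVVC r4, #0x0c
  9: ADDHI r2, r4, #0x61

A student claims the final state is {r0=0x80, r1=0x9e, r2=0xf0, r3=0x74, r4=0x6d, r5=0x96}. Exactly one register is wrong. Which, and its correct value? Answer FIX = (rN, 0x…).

[0] flags=1001 → (cmp)
[1] flags=1001 VC?F → skip
[2] flags=1001 VC?F → skip
[3] flags=1000 → (cmp)
[4] flags=1000 GT?F → skip
[5] flags=1000 LS?T → r2=0xf0
[6] flags=1000 → (cmp)
[7] flags=1000 GE?F → skip
[8] flags=1000 VC?T → r4=0x0c
[9] flags=1000 HI?F → skip

FIX = (r4, 0x0c)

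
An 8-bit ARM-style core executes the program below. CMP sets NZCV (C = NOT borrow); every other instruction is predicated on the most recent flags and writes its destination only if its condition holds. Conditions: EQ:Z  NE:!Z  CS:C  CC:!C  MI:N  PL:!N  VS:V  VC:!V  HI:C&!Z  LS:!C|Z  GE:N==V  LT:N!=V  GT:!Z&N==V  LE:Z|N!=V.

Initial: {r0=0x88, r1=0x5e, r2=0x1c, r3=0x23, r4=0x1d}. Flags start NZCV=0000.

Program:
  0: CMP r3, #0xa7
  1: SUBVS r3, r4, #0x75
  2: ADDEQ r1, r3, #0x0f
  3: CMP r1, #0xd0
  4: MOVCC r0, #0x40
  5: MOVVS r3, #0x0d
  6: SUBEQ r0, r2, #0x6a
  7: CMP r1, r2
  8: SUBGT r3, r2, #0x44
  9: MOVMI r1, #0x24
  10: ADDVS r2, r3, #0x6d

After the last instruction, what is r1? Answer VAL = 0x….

VAL = 0x5e

0: ✓ CMP  NZCV=0000
1: · SUBVS
2: · ADDEQ
3: ✓ CMP  NZCV=1001
4: ✓ MOVCC  r0←0x40
5: ✓ MOVVS  r3←0x0d
6: · SUBEQ
7: ✓ CMP  NZCV=0010
8: ✓ SUBGT  r3←0xd8
9: · MOVMI
10: · ADDVS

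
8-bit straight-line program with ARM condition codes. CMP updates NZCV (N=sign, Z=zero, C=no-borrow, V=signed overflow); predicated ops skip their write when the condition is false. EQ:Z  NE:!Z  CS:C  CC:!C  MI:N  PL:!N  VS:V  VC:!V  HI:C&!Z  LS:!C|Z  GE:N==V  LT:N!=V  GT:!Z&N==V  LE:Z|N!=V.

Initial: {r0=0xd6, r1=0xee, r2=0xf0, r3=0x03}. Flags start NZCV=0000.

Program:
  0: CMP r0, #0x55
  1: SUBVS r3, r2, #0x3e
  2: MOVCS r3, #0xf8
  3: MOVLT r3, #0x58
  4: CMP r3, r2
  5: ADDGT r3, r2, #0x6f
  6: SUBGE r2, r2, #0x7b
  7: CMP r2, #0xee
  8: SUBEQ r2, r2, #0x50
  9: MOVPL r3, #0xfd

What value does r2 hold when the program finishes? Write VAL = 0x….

VAL = 0x75

0: ✓ CMP  NZCV=1010
1: · SUBVS
2: ✓ MOVCS  r3←0xf8
3: ✓ MOVLT  r3←0x58
4: ✓ CMP  NZCV=0000
5: ✓ ADDGT  r3←0x5f
6: ✓ SUBGE  r2←0x75
7: ✓ CMP  NZCV=1001
8: · SUBEQ
9: · MOVPL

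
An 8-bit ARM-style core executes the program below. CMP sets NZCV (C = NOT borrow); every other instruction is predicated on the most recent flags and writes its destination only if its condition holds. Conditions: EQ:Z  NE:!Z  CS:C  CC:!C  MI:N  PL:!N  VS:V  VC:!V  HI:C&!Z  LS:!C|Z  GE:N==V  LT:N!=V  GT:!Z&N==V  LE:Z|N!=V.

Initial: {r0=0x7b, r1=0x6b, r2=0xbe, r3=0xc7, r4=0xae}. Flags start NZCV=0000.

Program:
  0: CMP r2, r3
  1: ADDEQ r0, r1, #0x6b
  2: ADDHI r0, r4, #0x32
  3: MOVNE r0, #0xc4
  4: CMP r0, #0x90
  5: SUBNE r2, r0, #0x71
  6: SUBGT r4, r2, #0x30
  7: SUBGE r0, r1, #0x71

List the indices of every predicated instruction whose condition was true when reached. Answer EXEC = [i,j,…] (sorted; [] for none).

0: ✓ CMP  NZCV=1000
1: · ADDEQ
2: · ADDHI
3: ✓ MOVNE  r0←0xc4
4: ✓ CMP  NZCV=0010
5: ✓ SUBNE  r2←0x53
6: ✓ SUBGT  r4←0x23
7: ✓ SUBGE  r0←0xfa

EXEC = [3,5,6,7]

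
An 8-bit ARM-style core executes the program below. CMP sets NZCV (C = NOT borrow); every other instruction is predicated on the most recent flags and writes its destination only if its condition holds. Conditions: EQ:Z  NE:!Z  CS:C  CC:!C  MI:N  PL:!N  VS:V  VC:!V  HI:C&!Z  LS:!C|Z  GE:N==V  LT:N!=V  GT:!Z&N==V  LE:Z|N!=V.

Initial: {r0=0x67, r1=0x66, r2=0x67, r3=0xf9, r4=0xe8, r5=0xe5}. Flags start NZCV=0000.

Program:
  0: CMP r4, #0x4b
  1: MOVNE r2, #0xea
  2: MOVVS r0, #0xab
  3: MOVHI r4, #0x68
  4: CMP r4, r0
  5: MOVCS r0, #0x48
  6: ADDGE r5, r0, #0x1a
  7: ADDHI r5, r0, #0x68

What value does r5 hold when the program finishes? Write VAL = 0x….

VAL = 0xb0

0: ✓ CMP  NZCV=1010
1: ✓ MOVNE  r2←0xea
2: · MOVVS
3: ✓ MOVHI  r4←0x68
4: ✓ CMP  NZCV=0010
5: ✓ MOVCS  r0←0x48
6: ✓ ADDGE  r5←0x62
7: ✓ ADDHI  r5←0xb0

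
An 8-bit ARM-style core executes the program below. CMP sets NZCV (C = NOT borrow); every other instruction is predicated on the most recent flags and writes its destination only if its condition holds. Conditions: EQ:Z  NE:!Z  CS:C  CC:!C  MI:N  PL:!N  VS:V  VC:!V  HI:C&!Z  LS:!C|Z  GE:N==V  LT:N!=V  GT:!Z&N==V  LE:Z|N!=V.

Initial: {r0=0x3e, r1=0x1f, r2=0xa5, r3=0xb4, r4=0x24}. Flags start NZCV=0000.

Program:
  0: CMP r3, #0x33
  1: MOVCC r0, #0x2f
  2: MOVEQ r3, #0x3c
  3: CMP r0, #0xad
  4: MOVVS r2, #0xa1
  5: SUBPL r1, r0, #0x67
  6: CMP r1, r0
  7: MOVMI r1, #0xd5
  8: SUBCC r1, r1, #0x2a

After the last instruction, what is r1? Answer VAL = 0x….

VAL = 0xab

[0] flags=1010 → (cmp)
[1] flags=1010 CC?F → skip
[2] flags=1010 EQ?F → skip
[3] flags=1001 → (cmp)
[4] flags=1001 VS?T → r2=0xa1
[5] flags=1001 PL?F → skip
[6] flags=1000 → (cmp)
[7] flags=1000 MI?T → r1=0xd5
[8] flags=1000 CC?T → r1=0xab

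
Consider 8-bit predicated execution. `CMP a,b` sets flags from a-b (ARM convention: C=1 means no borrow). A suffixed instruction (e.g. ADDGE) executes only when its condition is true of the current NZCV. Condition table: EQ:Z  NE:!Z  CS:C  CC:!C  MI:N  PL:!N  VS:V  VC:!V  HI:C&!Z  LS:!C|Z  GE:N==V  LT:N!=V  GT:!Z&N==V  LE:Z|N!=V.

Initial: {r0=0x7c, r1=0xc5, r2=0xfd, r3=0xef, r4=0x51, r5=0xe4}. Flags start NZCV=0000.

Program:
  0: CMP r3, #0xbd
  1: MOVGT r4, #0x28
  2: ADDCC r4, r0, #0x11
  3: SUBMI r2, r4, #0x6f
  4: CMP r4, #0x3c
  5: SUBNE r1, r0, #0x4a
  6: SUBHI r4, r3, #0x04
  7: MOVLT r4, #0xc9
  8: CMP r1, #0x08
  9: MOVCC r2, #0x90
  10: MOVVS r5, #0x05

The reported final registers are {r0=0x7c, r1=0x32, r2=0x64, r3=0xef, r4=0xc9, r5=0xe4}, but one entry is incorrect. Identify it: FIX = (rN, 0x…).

FIX = (r2, 0xfd)

0: ✓ CMP  NZCV=0010
1: ✓ MOVGT  r4←0x28
2: · ADDCC
3: · SUBMI
4: ✓ CMP  NZCV=1000
5: ✓ SUBNE  r1←0x32
6: · SUBHI
7: ✓ MOVLT  r4←0xc9
8: ✓ CMP  NZCV=0010
9: · MOVCC
10: · MOVVS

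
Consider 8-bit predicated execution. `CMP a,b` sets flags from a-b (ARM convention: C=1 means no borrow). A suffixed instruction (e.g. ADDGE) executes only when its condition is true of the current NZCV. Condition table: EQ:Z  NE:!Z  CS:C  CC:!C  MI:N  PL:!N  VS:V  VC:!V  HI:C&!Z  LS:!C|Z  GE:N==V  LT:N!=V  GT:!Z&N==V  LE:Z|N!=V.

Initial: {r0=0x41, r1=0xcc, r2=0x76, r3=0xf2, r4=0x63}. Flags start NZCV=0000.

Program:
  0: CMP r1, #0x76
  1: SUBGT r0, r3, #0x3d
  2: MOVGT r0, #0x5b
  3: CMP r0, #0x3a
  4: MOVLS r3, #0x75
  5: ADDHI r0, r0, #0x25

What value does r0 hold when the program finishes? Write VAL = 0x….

VAL = 0x66

0: ✓ CMP  NZCV=0011
1: · SUBGT
2: · MOVGT
3: ✓ CMP  NZCV=0010
4: · MOVLS
5: ✓ ADDHI  r0←0x66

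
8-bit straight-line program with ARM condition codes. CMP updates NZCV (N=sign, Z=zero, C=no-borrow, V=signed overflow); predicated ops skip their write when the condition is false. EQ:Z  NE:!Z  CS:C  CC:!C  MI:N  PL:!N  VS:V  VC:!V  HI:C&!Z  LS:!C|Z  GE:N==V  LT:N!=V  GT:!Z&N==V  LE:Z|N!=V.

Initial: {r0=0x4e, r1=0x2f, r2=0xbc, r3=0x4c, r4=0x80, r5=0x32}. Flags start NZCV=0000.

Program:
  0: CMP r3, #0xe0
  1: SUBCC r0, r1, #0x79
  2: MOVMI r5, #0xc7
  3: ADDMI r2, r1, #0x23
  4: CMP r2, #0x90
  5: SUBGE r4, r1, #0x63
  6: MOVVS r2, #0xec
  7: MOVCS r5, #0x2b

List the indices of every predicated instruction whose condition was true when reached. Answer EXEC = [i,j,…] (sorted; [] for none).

EXEC = [1,5,7]

0: ✓ CMP  NZCV=0000
1: ✓ SUBCC  r0←0xb6
2: · MOVMI
3: · ADDMI
4: ✓ CMP  NZCV=0010
5: ✓ SUBGE  r4←0xcc
6: · MOVVS
7: ✓ MOVCS  r5←0x2b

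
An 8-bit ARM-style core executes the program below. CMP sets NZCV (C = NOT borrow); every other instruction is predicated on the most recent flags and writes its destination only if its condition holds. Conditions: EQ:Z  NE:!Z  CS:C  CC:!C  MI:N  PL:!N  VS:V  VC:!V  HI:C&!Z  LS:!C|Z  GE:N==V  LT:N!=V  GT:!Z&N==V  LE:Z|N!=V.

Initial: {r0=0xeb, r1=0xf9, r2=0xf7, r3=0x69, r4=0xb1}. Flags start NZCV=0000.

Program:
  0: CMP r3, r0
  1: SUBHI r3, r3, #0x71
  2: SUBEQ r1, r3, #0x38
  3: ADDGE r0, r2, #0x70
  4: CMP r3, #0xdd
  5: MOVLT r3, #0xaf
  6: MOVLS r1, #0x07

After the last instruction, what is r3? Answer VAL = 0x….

VAL = 0x69

[0] flags=0000 → (cmp)
[1] flags=0000 HI?F → skip
[2] flags=0000 EQ?F → skip
[3] flags=0000 GE?T → r0=0x67
[4] flags=1001 → (cmp)
[5] flags=1001 LT?F → skip
[6] flags=1001 LS?T → r1=0x07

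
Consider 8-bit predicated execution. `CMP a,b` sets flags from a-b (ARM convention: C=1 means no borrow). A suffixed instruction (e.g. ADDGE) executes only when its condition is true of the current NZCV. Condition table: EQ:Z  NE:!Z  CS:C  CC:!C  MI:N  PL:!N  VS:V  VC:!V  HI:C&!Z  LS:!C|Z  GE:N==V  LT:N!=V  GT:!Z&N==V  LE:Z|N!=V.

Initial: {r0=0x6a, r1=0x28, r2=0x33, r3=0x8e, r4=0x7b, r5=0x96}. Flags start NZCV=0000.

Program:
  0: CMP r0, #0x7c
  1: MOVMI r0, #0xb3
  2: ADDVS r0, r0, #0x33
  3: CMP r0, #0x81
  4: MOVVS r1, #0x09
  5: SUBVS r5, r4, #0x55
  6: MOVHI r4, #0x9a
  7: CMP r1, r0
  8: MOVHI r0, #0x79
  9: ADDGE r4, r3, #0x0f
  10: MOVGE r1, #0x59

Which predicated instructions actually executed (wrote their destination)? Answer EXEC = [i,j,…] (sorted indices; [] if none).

EXEC = [1,6,9,10]

0: ✓ CMP  NZCV=1000
1: ✓ MOVMI  r0←0xb3
2: · ADDVS
3: ✓ CMP  NZCV=0010
4: · MOVVS
5: · SUBVS
6: ✓ MOVHI  r4←0x9a
7: ✓ CMP  NZCV=0000
8: · MOVHI
9: ✓ ADDGE  r4←0x9d
10: ✓ MOVGE  r1←0x59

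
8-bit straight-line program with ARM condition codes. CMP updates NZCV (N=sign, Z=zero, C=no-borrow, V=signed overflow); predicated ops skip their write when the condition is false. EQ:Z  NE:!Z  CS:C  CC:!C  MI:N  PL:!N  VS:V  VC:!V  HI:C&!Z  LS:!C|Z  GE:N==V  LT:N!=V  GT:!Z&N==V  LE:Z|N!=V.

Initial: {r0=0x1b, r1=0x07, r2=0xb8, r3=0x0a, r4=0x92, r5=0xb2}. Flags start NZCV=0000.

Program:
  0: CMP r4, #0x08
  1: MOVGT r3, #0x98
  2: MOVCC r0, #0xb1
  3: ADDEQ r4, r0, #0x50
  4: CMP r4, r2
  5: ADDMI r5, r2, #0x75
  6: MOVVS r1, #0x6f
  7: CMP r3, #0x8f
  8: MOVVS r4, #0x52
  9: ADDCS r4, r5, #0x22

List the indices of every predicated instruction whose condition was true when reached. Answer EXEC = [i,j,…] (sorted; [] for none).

0: ✓ CMP  NZCV=1010
1: · MOVGT
2: · MOVCC
3: · ADDEQ
4: ✓ CMP  NZCV=1000
5: ✓ ADDMI  r5←0x2d
6: · MOVVS
7: ✓ CMP  NZCV=0000
8: · MOVVS
9: · ADDCS

EXEC = [5]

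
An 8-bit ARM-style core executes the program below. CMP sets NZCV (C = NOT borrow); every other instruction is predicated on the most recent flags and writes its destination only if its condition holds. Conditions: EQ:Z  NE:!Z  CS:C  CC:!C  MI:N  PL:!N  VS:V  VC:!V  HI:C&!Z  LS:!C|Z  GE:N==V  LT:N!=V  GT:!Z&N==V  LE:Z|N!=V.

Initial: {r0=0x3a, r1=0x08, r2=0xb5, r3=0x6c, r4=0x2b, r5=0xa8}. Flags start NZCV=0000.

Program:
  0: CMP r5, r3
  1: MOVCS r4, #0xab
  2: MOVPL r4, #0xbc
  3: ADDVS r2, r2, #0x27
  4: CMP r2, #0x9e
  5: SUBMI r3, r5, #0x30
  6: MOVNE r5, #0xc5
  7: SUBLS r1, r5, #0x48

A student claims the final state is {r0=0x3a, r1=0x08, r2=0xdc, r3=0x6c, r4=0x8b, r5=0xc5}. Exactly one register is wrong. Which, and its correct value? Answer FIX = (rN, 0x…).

[0] flags=0011 → (cmp)
[1] flags=0011 CS?T → r4=0xab
[2] flags=0011 PL?T → r4=0xbc
[3] flags=0011 VS?T → r2=0xdc
[4] flags=0010 → (cmp)
[5] flags=0010 MI?F → skip
[6] flags=0010 NE?T → r5=0xc5
[7] flags=0010 LS?F → skip

FIX = (r4, 0xbc)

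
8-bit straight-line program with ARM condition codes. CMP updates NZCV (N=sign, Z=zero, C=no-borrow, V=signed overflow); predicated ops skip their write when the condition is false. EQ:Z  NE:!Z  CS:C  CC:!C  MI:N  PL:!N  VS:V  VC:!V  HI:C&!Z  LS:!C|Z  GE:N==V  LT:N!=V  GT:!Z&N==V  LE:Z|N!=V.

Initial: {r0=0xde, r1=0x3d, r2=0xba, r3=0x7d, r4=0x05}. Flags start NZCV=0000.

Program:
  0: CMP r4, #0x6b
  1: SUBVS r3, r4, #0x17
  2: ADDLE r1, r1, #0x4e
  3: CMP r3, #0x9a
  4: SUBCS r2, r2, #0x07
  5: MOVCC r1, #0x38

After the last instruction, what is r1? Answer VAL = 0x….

VAL = 0x38

0: ✓ CMP  NZCV=1000
1: · SUBVS
2: ✓ ADDLE  r1←0x8b
3: ✓ CMP  NZCV=1001
4: · SUBCS
5: ✓ MOVCC  r1←0x38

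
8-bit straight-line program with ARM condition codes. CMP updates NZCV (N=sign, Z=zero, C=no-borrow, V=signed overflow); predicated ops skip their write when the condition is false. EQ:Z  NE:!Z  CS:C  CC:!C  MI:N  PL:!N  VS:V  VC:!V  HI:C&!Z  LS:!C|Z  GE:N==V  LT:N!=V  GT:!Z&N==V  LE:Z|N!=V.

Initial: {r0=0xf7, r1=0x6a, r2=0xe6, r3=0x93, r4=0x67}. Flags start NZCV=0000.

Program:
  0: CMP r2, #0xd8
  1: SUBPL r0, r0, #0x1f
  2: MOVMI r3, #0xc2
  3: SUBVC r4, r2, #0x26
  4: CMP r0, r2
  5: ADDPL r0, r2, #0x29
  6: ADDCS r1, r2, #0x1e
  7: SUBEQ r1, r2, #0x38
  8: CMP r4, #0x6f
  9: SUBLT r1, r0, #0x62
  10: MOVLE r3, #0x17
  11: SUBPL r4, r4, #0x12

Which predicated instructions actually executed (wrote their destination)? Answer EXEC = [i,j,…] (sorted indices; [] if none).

EXEC = [1,3,9,10,11]

[0] flags=0010 → (cmp)
[1] flags=0010 PL?T → r0=0xd8
[2] flags=0010 MI?F → skip
[3] flags=0010 VC?T → r4=0xc0
[4] flags=1000 → (cmp)
[5] flags=1000 PL?F → skip
[6] flags=1000 CS?F → skip
[7] flags=1000 EQ?F → skip
[8] flags=0011 → (cmp)
[9] flags=0011 LT?T → r1=0x76
[10] flags=0011 LE?T → r3=0x17
[11] flags=0011 PL?T → r4=0xae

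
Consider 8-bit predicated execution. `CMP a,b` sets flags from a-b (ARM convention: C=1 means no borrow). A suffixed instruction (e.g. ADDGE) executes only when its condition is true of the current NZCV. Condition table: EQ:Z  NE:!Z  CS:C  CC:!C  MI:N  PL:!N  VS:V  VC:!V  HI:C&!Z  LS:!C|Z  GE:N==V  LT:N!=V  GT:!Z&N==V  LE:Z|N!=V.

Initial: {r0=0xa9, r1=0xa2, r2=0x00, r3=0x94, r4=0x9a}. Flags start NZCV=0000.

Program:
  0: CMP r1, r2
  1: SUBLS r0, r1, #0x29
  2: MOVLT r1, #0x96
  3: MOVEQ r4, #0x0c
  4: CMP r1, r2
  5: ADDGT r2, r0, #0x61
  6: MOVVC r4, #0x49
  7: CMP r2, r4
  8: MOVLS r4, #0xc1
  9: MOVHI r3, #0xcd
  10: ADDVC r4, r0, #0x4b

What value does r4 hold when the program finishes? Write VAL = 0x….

VAL = 0xf4

0: ✓ CMP  NZCV=1010
1: · SUBLS
2: ✓ MOVLT  r1←0x96
3: · MOVEQ
4: ✓ CMP  NZCV=1010
5: · ADDGT
6: ✓ MOVVC  r4←0x49
7: ✓ CMP  NZCV=1000
8: ✓ MOVLS  r4←0xc1
9: · MOVHI
10: ✓ ADDVC  r4←0xf4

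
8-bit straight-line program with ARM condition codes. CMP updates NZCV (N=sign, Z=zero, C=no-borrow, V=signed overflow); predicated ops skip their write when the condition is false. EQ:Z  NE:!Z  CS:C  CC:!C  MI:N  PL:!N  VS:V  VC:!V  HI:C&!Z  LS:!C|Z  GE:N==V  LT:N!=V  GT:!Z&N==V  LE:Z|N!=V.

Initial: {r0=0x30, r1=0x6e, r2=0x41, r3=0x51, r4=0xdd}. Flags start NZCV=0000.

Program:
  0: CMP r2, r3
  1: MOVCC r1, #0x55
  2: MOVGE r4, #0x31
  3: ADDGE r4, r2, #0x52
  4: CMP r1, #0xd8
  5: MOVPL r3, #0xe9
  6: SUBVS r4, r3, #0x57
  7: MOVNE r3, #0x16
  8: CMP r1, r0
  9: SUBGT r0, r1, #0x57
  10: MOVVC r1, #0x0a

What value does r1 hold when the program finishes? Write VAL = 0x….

VAL = 0x0a

[0] flags=1000 → (cmp)
[1] flags=1000 CC?T → r1=0x55
[2] flags=1000 GE?F → skip
[3] flags=1000 GE?F → skip
[4] flags=0000 → (cmp)
[5] flags=0000 PL?T → r3=0xe9
[6] flags=0000 VS?F → skip
[7] flags=0000 NE?T → r3=0x16
[8] flags=0010 → (cmp)
[9] flags=0010 GT?T → r0=0xfe
[10] flags=0010 VC?T → r1=0x0a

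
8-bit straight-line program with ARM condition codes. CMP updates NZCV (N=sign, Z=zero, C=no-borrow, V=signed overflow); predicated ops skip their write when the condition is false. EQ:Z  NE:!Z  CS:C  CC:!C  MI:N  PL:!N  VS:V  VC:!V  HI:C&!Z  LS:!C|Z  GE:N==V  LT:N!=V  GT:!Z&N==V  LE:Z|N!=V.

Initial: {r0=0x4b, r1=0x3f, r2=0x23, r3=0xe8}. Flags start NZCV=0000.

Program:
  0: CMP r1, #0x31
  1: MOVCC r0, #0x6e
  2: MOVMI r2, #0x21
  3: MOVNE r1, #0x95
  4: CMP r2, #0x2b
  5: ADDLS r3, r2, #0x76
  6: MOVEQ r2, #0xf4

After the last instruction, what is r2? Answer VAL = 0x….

VAL = 0x23

[0] flags=0010 → (cmp)
[1] flags=0010 CC?F → skip
[2] flags=0010 MI?F → skip
[3] flags=0010 NE?T → r1=0x95
[4] flags=1000 → (cmp)
[5] flags=1000 LS?T → r3=0x99
[6] flags=1000 EQ?F → skip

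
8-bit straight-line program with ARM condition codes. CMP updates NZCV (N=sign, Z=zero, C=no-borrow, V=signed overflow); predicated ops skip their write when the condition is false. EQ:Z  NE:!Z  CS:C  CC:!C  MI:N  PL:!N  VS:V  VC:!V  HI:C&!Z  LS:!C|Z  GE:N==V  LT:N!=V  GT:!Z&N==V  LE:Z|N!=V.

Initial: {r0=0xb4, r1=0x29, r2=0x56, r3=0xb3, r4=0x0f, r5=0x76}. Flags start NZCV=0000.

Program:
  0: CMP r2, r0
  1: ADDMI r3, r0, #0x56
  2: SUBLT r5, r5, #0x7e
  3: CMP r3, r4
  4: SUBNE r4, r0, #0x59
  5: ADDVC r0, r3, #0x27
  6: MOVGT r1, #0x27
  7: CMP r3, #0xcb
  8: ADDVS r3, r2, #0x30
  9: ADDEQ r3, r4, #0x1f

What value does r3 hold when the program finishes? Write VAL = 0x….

[0] flags=1001 → (cmp)
[1] flags=1001 MI?T → r3=0x0a
[2] flags=1001 LT?F → skip
[3] flags=1000 → (cmp)
[4] flags=1000 NE?T → r4=0x5b
[5] flags=1000 VC?T → r0=0x31
[6] flags=1000 GT?F → skip
[7] flags=0000 → (cmp)
[8] flags=0000 VS?F → skip
[9] flags=0000 EQ?F → skip

VAL = 0x0a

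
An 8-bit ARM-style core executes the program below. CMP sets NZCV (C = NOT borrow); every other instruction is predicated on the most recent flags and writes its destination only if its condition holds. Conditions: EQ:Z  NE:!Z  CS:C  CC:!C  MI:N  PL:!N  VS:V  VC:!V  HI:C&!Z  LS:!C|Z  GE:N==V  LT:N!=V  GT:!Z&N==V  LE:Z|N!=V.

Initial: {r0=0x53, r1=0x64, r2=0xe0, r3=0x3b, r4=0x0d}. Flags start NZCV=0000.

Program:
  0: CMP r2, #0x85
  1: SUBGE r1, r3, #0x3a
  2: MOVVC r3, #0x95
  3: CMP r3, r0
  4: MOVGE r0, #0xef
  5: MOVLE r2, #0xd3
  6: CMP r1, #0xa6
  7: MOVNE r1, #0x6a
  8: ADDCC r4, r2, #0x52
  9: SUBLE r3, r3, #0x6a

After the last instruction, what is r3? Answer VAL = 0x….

VAL = 0x95

[0] flags=0010 → (cmp)
[1] flags=0010 GE?T → r1=0x01
[2] flags=0010 VC?T → r3=0x95
[3] flags=0011 → (cmp)
[4] flags=0011 GE?F → skip
[5] flags=0011 LE?T → r2=0xd3
[6] flags=0000 → (cmp)
[7] flags=0000 NE?T → r1=0x6a
[8] flags=0000 CC?T → r4=0x25
[9] flags=0000 LE?F → skip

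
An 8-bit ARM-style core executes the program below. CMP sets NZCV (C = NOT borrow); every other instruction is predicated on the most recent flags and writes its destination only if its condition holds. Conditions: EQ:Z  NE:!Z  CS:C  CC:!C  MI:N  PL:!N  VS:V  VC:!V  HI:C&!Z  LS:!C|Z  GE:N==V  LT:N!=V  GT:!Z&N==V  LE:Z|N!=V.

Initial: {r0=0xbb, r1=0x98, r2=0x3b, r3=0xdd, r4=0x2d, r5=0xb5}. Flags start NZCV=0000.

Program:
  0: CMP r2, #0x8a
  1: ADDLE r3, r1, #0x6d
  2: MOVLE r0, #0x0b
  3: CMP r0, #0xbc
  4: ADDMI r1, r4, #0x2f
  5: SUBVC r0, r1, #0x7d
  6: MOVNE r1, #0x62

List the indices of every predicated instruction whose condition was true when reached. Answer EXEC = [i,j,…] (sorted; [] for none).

EXEC = [4,5,6]

[0] flags=1001 → (cmp)
[1] flags=1001 LE?F → skip
[2] flags=1001 LE?F → skip
[3] flags=1000 → (cmp)
[4] flags=1000 MI?T → r1=0x5c
[5] flags=1000 VC?T → r0=0xdf
[6] flags=1000 NE?T → r1=0x62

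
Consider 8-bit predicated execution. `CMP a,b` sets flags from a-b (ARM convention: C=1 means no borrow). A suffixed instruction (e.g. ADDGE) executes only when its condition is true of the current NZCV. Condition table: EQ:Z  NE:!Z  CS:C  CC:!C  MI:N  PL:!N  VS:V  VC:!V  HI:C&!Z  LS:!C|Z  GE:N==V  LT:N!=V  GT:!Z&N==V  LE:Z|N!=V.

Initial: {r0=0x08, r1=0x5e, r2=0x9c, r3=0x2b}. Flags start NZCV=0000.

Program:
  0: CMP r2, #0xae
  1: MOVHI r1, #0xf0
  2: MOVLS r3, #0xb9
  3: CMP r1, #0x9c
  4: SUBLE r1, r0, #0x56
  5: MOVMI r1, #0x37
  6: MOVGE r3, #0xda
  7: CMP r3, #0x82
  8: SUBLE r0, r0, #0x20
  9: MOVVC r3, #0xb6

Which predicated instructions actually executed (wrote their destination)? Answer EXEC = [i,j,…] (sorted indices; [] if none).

[0] flags=1000 → (cmp)
[1] flags=1000 HI?F → skip
[2] flags=1000 LS?T → r3=0xb9
[3] flags=1001 → (cmp)
[4] flags=1001 LE?F → skip
[5] flags=1001 MI?T → r1=0x37
[6] flags=1001 GE?T → r3=0xda
[7] flags=0010 → (cmp)
[8] flags=0010 LE?F → skip
[9] flags=0010 VC?T → r3=0xb6

EXEC = [2,5,6,9]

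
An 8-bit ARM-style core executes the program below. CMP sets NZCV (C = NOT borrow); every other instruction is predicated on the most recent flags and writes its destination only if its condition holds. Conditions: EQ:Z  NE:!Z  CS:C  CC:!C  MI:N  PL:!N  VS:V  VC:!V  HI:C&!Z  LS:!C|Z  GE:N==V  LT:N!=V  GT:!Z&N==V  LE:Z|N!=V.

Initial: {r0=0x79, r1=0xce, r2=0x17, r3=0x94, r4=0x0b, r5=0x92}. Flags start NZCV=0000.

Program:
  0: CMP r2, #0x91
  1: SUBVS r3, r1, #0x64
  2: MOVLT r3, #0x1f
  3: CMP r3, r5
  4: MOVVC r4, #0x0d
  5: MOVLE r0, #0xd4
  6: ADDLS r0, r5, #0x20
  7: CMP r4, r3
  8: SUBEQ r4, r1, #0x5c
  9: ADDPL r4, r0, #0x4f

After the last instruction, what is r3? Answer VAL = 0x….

VAL = 0x6a

0: ✓ CMP  NZCV=1001
1: ✓ SUBVS  r3←0x6a
2: · MOVLT
3: ✓ CMP  NZCV=1001
4: · MOVVC
5: · MOVLE
6: ✓ ADDLS  r0←0xb2
7: ✓ CMP  NZCV=1000
8: · SUBEQ
9: · ADDPL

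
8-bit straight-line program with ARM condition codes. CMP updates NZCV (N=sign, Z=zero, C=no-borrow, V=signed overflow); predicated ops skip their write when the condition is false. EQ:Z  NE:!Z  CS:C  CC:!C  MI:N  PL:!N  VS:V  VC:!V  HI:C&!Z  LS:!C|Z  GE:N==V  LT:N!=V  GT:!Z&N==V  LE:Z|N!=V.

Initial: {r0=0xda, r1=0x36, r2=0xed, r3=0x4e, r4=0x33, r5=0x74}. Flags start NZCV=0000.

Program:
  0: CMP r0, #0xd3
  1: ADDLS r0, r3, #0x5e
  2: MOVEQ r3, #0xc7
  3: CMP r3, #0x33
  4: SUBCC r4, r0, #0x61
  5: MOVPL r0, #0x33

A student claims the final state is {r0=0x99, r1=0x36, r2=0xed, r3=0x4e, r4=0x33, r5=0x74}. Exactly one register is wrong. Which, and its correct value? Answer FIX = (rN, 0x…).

0: ✓ CMP  NZCV=0010
1: · ADDLS
2: · MOVEQ
3: ✓ CMP  NZCV=0010
4: · SUBCC
5: ✓ MOVPL  r0←0x33

FIX = (r0, 0x33)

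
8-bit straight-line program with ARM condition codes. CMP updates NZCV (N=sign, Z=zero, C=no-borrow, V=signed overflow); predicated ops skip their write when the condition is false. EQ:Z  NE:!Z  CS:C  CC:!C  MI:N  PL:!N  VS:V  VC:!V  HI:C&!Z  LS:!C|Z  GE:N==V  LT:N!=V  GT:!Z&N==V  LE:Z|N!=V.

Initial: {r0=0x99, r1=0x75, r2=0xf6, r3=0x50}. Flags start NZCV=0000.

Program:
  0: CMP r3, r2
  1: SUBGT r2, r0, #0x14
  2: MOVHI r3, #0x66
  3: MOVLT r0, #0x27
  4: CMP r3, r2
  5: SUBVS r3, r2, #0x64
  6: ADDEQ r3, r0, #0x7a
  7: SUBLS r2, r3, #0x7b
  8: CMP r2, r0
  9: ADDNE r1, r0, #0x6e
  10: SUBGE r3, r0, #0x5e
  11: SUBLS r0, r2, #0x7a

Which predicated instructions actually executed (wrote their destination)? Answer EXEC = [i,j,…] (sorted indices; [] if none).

[0] flags=0000 → (cmp)
[1] flags=0000 GT?T → r2=0x85
[2] flags=0000 HI?F → skip
[3] flags=0000 LT?F → skip
[4] flags=1001 → (cmp)
[5] flags=1001 VS?T → r3=0x21
[6] flags=1001 EQ?F → skip
[7] flags=1001 LS?T → r2=0xa6
[8] flags=0010 → (cmp)
[9] flags=0010 NE?T → r1=0x07
[10] flags=0010 GE?T → r3=0x3b
[11] flags=0010 LS?F → skip

EXEC = [1,5,7,9,10]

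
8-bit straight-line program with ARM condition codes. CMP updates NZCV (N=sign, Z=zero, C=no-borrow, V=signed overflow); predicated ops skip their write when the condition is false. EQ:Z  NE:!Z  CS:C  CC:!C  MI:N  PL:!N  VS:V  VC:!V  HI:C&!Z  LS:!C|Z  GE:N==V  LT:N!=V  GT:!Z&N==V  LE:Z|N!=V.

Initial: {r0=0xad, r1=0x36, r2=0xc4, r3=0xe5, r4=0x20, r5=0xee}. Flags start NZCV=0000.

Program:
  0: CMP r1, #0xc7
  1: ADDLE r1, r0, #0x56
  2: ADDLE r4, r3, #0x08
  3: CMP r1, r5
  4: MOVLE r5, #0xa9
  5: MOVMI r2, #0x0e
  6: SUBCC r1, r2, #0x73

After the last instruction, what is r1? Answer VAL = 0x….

0: ✓ CMP  NZCV=0000
1: · ADDLE
2: · ADDLE
3: ✓ CMP  NZCV=0000
4: · MOVLE
5: · MOVMI
6: ✓ SUBCC  r1←0x51

VAL = 0x51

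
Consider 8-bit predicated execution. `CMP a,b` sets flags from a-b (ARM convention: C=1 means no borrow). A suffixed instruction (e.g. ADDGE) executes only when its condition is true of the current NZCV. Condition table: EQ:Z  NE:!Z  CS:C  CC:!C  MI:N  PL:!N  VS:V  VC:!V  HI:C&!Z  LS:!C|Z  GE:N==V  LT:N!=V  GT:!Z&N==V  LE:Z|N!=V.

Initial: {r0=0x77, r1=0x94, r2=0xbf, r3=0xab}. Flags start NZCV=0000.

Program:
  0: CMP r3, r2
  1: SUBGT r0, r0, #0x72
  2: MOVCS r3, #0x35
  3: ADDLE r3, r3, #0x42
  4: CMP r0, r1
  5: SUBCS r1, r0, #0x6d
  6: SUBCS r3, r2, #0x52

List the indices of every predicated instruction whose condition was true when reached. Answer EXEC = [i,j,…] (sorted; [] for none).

EXEC = [3]

0: ✓ CMP  NZCV=1000
1: · SUBGT
2: · MOVCS
3: ✓ ADDLE  r3←0xed
4: ✓ CMP  NZCV=1001
5: · SUBCS
6: · SUBCS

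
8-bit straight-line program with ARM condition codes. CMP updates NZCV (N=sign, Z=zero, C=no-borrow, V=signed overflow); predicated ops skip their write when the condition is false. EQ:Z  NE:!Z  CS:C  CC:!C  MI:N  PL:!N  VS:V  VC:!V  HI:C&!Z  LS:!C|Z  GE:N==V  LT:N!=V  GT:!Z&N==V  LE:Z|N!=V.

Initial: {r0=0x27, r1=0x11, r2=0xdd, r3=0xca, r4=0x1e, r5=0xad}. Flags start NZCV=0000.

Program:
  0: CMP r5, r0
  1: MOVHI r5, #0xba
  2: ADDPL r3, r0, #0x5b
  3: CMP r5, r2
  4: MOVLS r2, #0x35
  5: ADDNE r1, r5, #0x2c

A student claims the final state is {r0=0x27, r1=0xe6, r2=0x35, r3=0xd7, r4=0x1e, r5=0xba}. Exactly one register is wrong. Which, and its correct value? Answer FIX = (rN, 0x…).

FIX = (r3, 0xca)

0: ✓ CMP  NZCV=1010
1: ✓ MOVHI  r5←0xba
2: · ADDPL
3: ✓ CMP  NZCV=1000
4: ✓ MOVLS  r2←0x35
5: ✓ ADDNE  r1←0xe6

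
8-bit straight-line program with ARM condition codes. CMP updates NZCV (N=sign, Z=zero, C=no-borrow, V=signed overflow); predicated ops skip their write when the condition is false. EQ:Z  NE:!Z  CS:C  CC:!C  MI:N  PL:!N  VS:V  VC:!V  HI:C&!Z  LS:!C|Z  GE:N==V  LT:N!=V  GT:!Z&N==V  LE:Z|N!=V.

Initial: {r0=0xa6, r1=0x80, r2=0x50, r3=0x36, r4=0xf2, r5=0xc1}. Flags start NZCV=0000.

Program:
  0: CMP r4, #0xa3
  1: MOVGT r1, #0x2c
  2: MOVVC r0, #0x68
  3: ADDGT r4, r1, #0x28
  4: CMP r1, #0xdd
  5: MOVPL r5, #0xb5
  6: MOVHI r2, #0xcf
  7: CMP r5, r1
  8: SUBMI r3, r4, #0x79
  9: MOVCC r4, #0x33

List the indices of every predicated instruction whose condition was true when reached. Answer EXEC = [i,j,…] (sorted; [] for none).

0: ✓ CMP  NZCV=0010
1: ✓ MOVGT  r1←0x2c
2: ✓ MOVVC  r0←0x68
3: ✓ ADDGT  r4←0x54
4: ✓ CMP  NZCV=0000
5: ✓ MOVPL  r5←0xb5
6: · MOVHI
7: ✓ CMP  NZCV=1010
8: ✓ SUBMI  r3←0xdb
9: · MOVCC

EXEC = [1,2,3,5,8]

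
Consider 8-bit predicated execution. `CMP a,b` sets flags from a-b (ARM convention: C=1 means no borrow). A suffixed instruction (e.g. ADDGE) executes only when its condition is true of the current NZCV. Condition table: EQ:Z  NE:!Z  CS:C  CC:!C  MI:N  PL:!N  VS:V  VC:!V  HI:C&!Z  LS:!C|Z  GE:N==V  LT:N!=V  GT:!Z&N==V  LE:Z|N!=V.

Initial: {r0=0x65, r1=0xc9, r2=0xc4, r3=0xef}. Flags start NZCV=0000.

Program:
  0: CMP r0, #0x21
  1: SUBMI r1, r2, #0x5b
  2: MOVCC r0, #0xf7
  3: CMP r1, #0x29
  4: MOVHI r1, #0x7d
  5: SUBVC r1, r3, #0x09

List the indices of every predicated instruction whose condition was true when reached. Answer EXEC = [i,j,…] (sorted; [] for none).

0: ✓ CMP  NZCV=0010
1: · SUBMI
2: · MOVCC
3: ✓ CMP  NZCV=1010
4: ✓ MOVHI  r1←0x7d
5: ✓ SUBVC  r1←0xe6

EXEC = [4,5]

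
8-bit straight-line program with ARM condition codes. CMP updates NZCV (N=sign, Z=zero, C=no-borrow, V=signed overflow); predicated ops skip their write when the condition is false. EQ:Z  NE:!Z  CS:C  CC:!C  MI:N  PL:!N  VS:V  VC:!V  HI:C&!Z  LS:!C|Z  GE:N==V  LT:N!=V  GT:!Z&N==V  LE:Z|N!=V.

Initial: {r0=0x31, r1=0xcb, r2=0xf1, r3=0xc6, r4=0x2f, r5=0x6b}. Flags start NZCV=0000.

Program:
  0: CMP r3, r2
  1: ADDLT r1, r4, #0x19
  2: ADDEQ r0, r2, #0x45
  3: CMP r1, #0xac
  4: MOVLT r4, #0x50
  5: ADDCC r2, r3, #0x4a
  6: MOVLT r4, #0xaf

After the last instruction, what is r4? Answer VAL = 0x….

[0] flags=1000 → (cmp)
[1] flags=1000 LT?T → r1=0x48
[2] flags=1000 EQ?F → skip
[3] flags=1001 → (cmp)
[4] flags=1001 LT?F → skip
[5] flags=1001 CC?T → r2=0x10
[6] flags=1001 LT?F → skip

VAL = 0x2f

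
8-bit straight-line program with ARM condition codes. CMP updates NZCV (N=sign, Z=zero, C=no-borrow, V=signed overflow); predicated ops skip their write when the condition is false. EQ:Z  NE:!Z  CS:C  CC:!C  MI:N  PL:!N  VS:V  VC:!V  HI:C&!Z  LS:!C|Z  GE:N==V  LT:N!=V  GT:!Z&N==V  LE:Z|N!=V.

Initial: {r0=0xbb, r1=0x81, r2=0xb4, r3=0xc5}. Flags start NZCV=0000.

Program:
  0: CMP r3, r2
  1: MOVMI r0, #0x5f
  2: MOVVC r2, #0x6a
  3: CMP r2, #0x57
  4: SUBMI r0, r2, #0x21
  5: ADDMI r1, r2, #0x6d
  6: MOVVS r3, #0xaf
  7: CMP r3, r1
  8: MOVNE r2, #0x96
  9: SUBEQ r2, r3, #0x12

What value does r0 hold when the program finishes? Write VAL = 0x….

0: ✓ CMP  NZCV=0010
1: · MOVMI
2: ✓ MOVVC  r2←0x6a
3: ✓ CMP  NZCV=0010
4: · SUBMI
5: · ADDMI
6: · MOVVS
7: ✓ CMP  NZCV=0010
8: ✓ MOVNE  r2←0x96
9: · SUBEQ

VAL = 0xbb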